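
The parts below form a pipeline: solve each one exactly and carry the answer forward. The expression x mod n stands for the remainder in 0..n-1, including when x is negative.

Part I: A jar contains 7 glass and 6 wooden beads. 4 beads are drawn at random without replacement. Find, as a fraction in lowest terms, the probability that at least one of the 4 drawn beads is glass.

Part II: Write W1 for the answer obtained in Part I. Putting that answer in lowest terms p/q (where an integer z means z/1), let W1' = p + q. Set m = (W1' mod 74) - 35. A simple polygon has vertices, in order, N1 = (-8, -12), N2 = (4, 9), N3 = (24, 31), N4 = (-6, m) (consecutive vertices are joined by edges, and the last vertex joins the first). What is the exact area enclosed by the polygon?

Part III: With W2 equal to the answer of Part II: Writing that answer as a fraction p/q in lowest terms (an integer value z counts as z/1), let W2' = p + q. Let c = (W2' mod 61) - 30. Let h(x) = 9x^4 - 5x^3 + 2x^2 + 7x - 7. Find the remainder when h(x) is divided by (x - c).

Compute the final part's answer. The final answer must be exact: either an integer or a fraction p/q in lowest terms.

7426583

Part I: total draws C(13,4) = 715; complement C(6,4) = 15; favorable 715 - 15 = 700; P = 140/143; answer 140/143
Part II: W1 = 140/143; threaded value p + q = 283; m = 26; cross terms: (-8*9 - 4*-12)=-24, (4*31 - 24*9)=-92, (24*26 - -6*31)=810, (-6*-12 - -8*26)=280; twice the area = |974| = 974; area = 487; answer 487
Part III: W2 = 487; threaded value p + q = 488; c = -30; remainder = value at the root: 9*(-30)^4 - 5*(-30)^3 + 2*(-30)^2 + 7*(-30)^1 - 7 = (7290000) + (135000) + (1800) + (-210) + (-7) = 7426583; answer 7426583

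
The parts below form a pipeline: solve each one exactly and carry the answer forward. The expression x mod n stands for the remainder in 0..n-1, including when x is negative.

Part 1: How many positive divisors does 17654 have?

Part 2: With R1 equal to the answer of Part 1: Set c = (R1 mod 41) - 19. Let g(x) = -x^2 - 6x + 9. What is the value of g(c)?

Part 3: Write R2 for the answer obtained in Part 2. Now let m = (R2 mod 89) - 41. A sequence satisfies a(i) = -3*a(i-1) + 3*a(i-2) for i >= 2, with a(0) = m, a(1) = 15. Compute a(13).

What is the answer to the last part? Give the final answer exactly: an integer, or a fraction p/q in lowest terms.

Part 1: 17654 = 2 * 7 * 13 * 97; number of divisors = (1+1) * (1+1) * (1+1) * (1+1) = 16; answer 16
Part 2: R1 = 16; c = -3; -1*(-3)^2 - 6*(-3)^1 + 9 = (-9) + (18) + (9) = 18; answer 18
Part 3: R2 = 18; m = -23; a(2) = -3*(15) + 3*(-23) = -114; iterating: a(2)=-114, a(3)=387, a(4)=-1503, a(5)=5670, a(6)=-21519, a(7)=81567, a(8)=-309258, a(9)=1172475, a(10)=-4445199, a(11)=16853022, a(12)=-63894663, a(13)=242243055; answer 242243055

242243055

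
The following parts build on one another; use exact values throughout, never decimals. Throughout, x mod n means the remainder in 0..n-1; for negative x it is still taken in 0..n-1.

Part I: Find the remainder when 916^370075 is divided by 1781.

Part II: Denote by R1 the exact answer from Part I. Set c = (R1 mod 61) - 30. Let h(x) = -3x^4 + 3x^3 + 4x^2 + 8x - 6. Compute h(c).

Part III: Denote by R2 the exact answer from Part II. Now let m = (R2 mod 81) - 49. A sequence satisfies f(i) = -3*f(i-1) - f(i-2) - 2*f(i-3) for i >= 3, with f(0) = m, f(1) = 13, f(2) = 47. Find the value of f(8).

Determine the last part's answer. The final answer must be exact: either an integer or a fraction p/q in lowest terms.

Part I: squarings mod 1781: 916^1=916, 916^2=205, 916^4=1062, 916^8=471, 916^16=997, 916^32=211, 916^64=1777, 916^128=16, 916^256=256, 916^512=1420, 916^1024=308, 916^2048=471, 916^4096=997, 916^8192=211, 916^16384=1777, 916^32768=16, 916^65536=256, 916^131072=1420, 916^262144=308; 916^370075 = 916^1 * 916^2 * 916^8 * 916^16 * 916^128 * 916^256 * 916^1024 * 916^8192 * 916^32768 * 916^65536 * 916^262144 = 1502 (mod 1781); answer 1502
Part II: R1 = 1502; c = 8; -3*(8)^4 + 3*(8)^3 + 4*(8)^2 + 8*(8)^1 - 6 = (-12288) + (1536) + (256) + (64) + (-6) = -10438; answer -10438
Part III: R2 = -10438; m = -38; f(3) = -3*(47) - 1*(13) - 2*(-38) = -78; iterating: f(3)=-78, f(4)=161, f(5)=-499, f(6)=1492, f(7)=-4299, f(8)=12403; answer 12403

12403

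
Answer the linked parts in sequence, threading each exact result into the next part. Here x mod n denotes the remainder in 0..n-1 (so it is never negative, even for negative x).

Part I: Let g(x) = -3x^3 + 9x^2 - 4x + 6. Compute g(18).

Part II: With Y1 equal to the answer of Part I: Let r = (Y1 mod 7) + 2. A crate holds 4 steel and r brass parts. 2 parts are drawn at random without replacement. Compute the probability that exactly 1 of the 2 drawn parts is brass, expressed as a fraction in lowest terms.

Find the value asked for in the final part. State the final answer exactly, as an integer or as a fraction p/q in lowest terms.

Part I: -3*(18)^3 + 9*(18)^2 - 4*(18)^1 + 6 = (-17496) + (2916) + (-72) + (6) = -14646; answer -14646
Part II: Y1 = -14646; r = 7; total draws C(11,2) = 55; favorable C(7,1)*C(4,1) = 28; P = 28/55; answer 28/55

28/55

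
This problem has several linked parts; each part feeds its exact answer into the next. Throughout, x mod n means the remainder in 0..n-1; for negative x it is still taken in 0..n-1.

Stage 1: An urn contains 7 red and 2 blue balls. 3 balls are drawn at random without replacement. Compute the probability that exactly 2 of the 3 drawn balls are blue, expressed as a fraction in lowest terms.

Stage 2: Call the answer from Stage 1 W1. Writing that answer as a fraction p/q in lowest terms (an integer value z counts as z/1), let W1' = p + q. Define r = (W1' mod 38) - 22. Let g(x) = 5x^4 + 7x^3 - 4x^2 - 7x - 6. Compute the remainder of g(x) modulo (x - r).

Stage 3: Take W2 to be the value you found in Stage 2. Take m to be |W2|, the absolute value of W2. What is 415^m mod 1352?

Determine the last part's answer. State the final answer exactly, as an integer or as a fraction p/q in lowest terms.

Stage 1: total draws C(9,3) = 84; favorable C(2,2)*C(7,1) = 7; P = 1/12; answer 1/12
Stage 2: W1 = 1/12; threaded value p + q = 13; r = -9; remainder = value at the root: 5*(-9)^4 + 7*(-9)^3 - 4*(-9)^2 - 7*(-9)^1 - 6 = (32805) + (-5103) + (-324) + (63) + (-6) = 27435; answer 27435
Stage 3: W2 = 27435; m = 27435; squarings mod 1352: 415^1=415, 415^2=521, 415^4=1041, 415^8=729, 415^16=105, 415^32=209, 415^64=417, 415^128=833, 415^256=313, 415^512=625, 415^1024=1249, 415^2048=1145, 415^4096=937, 415^8192=521, 415^16384=1041; 415^27435 = 415^1 * 415^2 * 415^8 * 415^32 * 415^256 * 415^512 * 415^2048 * 415^8192 * 415^16384 = 727 (mod 1352); answer 727

727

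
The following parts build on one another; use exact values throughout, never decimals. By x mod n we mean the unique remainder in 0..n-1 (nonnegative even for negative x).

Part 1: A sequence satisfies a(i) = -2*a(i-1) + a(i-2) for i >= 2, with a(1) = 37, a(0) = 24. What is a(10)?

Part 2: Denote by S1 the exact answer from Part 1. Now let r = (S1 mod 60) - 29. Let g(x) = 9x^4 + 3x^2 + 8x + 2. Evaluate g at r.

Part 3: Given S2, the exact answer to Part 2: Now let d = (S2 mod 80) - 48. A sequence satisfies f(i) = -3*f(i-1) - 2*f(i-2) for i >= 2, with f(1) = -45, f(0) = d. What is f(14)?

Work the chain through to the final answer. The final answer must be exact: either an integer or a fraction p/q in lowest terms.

507887

Part 1: a(2) = -2*(37) + 1*(24) = -50; iterating: a(2)=-50, a(3)=137, a(4)=-324, a(5)=785, a(6)=-1894, a(7)=4573, a(8)=-11040, a(9)=26653, a(10)=-64346; answer -64346
Part 2: S1 = -64346; r = 5; 9*(5)^4 + 3*(5)^2 + 8*(5)^1 + 2 = (5625) + (75) + (40) + (2) = 5742; answer 5742
Part 3: S2 = 5742; d = 14; f(2) = -3*(-45) - 2*(14) = 107; iterating: f(2)=107, f(3)=-231, f(4)=479, f(5)=-975, f(6)=1967, f(7)=-3951, f(8)=7919, f(9)=-15855, f(10)=31727, f(11)=-63471, f(12)=126959, f(13)=-253935, f(14)=507887; answer 507887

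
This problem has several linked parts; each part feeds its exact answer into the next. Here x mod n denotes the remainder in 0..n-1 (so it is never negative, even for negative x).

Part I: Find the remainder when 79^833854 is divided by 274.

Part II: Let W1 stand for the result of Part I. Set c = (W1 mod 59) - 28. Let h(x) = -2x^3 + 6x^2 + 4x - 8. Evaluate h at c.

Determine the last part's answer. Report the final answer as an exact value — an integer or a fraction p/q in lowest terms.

-4

Part I: squarings mod 274: 79^1=79, 79^2=213, 79^4=159, 79^8=73, 79^16=123, 79^32=59, 79^64=193, 79^128=259, 79^256=225, 79^512=209, 79^1024=115, 79^2048=73, 79^4096=123, 79^8192=59, 79^16384=193, 79^32768=259, 79^65536=225, 79^131072=209, 79^262144=115, 79^524288=73; 79^833854 = 79^2 * 79^4 * 79^8 * 79^16 * 79^32 * 79^256 * 79^2048 * 79^4096 * 79^8192 * 79^32768 * 79^262144 * 79^524288 = 145 (mod 274); answer 145
Part II: W1 = 145; c = -1; -2*(-1)^3 + 6*(-1)^2 + 4*(-1)^1 - 8 = (2) + (6) + (-4) + (-8) = -4; answer -4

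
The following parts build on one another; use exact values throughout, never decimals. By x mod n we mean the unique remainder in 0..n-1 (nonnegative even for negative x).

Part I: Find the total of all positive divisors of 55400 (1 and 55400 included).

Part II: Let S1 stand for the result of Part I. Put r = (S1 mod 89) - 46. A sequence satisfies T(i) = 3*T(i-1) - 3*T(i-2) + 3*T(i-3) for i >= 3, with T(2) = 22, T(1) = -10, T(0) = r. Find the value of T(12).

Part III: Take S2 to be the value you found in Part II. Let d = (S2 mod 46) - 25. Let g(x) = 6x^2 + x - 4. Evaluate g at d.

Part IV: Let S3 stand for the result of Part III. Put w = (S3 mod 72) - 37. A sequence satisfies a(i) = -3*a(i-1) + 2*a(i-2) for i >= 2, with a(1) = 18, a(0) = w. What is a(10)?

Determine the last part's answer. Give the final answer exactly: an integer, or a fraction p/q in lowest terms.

-807482

Part I: 55400 = 2^3 * 5^2 * 277; sigma = (1 + 2 + 4 + 8) * (1 + 5 + 25) * (1 + 277) = 15 * 31 * 278 = 129270; answer 129270
Part II: S1 = 129270; r = -4; T(3) = 3*(22) - 3*(-10) + 3*(-4) = 84; iterating: T(3)=84, T(4)=156, T(5)=282, T(6)=630, T(7)=1512, T(8)=3492, T(9)=7830, T(10)=17550, T(11)=39636, T(12)=89748; answer 89748
Part III: S2 = 89748; d = -23; 6*(-23)^2 + 1*(-23)^1 - 4 = (3174) + (-23) + (-4) = 3147; answer 3147
Part IV: S3 = 3147; w = 14; a(2) = -3*(18) + 2*(14) = -26; iterating: a(2)=-26, a(3)=114, a(4)=-394, a(5)=1410, a(6)=-5018, a(7)=17874, a(8)=-63658, a(9)=226722, a(10)=-807482; answer -807482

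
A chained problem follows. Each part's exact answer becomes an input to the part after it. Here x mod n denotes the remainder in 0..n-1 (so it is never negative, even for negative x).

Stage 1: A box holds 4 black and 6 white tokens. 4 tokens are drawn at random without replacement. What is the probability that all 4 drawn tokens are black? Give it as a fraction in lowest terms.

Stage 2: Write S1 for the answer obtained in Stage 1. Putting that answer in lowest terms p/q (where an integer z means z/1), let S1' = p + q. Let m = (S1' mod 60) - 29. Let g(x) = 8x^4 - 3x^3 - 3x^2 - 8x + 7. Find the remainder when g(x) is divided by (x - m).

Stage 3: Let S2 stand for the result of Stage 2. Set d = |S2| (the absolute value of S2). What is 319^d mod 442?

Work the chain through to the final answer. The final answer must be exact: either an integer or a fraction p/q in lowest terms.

327

Stage 1: total draws C(10,4) = 210; favorable C(4,4) = 1; P = 1/210; answer 1/210
Stage 2: S1 = 1/210; threaded value p + q = 211; m = 2; remainder = value at the root: 8*(2)^4 - 3*(2)^3 - 3*(2)^2 - 8*(2)^1 + 7 = (128) + (-24) + (-12) + (-16) + (7) = 83; answer 83
Stage 3: S2 = 83; d = 83; squarings mod 442: 319^1=319, 319^2=101, 319^4=35, 319^8=341, 319^16=35, 319^32=341, 319^64=35; 319^83 = 319^1 * 319^2 * 319^16 * 319^64 = 327 (mod 442); answer 327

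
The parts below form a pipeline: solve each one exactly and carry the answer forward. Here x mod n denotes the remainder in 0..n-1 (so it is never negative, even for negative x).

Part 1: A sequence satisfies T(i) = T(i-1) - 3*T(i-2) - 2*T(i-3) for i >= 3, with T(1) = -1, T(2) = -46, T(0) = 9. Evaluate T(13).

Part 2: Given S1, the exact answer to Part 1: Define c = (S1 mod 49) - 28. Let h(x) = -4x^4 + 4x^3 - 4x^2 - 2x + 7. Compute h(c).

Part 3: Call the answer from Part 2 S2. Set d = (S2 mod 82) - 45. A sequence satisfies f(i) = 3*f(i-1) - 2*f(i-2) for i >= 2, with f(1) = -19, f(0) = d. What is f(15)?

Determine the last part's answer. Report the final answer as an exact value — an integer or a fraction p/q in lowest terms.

Part 1: T(3) = 1*(-46) - 3*(-1) - 2*(9) = -61; iterating: T(3)=-61, T(4)=79, T(5)=354, T(6)=239, T(7)=-981, T(8)=-2406, T(9)=59, T(10)=9239, T(11)=13874, T(12)=-13961, T(13)=-74061; answer -74061
Part 2: S1 = -74061; c = -1; -4*(-1)^4 + 4*(-1)^3 - 4*(-1)^2 - 2*(-1)^1 + 7 = (-4) + (-4) + (-4) + (2) + (7) = -3; answer -3
Part 3: S2 = -3; d = 34; f(2) = 3*(-19) - 2*(34) = -125; iterating: f(2)=-125, f(3)=-337, f(4)=-761, f(5)=-1609, f(6)=-3305, f(7)=-6697, f(8)=-13481, f(9)=-27049, f(10)=-54185, f(11)=-108457, f(12)=-217001, f(13)=-434089, f(14)=-868265, f(15)=-1736617; answer -1736617

-1736617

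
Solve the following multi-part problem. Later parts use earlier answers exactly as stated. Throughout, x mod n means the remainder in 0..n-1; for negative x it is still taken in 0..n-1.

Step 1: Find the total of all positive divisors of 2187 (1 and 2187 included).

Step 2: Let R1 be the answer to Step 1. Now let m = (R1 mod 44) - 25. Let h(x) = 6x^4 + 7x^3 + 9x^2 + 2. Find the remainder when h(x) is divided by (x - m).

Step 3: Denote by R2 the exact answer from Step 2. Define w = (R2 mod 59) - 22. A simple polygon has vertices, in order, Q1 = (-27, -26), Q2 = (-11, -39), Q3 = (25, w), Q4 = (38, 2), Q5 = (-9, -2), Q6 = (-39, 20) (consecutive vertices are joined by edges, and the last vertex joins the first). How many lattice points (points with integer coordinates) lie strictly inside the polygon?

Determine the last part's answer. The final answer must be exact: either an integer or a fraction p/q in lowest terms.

Step 1: 2187 = 3^7; sigma = (1 + 3 + 9 + 27 + 81 + 243 + 729 + 2187) = 3280; answer 3280
Step 2: R1 = 3280; m = -1; remainder = value at the root: 6*(-1)^4 + 7*(-1)^3 + 9*(-1)^2 + 2 = (6) + (-7) + (9) + (2) = 10; answer 10
Step 3: R2 = 10; w = -12; cross terms: (-27*-39 - -11*-26)=767, (-11*-12 - 25*-39)=1107, (25*2 - 38*-12)=506, (38*-2 - -9*2)=-58, (-9*20 - -39*-2)=-258, (-39*-26 - -27*20)=1554; twice the area = |3618| = 3618; area = 1809; boundary points = 1 + 9 + 1 + 1 + 2 + 2 = 16; strictly interior points = area - boundary/2 + 1 = 1802; answer 1802

1802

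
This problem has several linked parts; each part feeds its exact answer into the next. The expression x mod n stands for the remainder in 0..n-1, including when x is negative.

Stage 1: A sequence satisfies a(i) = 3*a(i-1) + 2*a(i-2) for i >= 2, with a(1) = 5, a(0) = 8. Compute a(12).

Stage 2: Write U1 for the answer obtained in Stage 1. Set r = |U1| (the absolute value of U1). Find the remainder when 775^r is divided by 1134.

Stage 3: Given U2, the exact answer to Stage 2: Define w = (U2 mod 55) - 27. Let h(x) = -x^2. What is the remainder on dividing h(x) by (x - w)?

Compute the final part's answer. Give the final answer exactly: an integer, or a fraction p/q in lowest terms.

Stage 1: a(2) = 3*(5) + 2*(8) = 31; iterating: a(2)=31, a(3)=103, a(4)=371, a(5)=1319, a(6)=4699, a(7)=16735, a(8)=59603, a(9)=212279, a(10)=756043, a(11)=2692687, a(12)=9590147; answer 9590147
Stage 2: U1 = 9590147; r = 9590147; squarings mod 1134: 775^1=775, 775^2=739, 775^4=667, 775^8=361, 775^16=1045, 775^32=1117, 775^64=289, 775^128=739, 775^256=667, 775^512=361, 775^1024=1045, 775^2048=1117, 775^4096=289, 775^8192=739, 775^16384=667, 775^32768=361, 775^65536=1045, 775^131072=1117, 775^262144=289, 775^524288=739, 775^1048576=667, 775^2097152=361, 775^4194304=1045, 775^8388608=1117; 775^9590147 = 775^1 * 775^2 * 775^128 * 775^256 * 775^1024 * 775^4096 * 775^16384 * 775^131072 * 775^1048576 * 775^8388608 = 199 (mod 1134); answer 199
Stage 3: U2 = 199; w = 7; remainder = value at the root: -1*(7)^2 = (-49) = -49; answer -49

-49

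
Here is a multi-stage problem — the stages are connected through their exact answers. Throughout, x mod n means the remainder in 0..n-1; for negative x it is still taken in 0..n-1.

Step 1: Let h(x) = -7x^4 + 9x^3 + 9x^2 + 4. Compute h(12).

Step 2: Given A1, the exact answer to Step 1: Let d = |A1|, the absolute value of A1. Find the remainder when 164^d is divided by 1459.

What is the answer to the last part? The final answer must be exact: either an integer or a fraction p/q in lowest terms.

487

Step 1: -7*(12)^4 + 9*(12)^3 + 9*(12)^2 + 4 = (-145152) + (15552) + (1296) + (4) = -128300; answer -128300
Step 2: A1 = -128300; d = 128300; squarings mod 1459: 164^1=164, 164^2=634, 164^4=731, 164^8=367, 164^16=461, 164^32=966, 164^64=855, 164^128=66, 164^256=1438, 164^512=441, 164^1024=434, 164^2048=145, 164^4096=599, 164^8192=1346, 164^16384=1097, 164^32768=1193, 164^65536=724; 164^128300 = 164^4 * 164^8 * 164^32 * 164^256 * 164^1024 * 164^4096 * 164^8192 * 164^16384 * 164^32768 * 164^65536 = 487 (mod 1459); answer 487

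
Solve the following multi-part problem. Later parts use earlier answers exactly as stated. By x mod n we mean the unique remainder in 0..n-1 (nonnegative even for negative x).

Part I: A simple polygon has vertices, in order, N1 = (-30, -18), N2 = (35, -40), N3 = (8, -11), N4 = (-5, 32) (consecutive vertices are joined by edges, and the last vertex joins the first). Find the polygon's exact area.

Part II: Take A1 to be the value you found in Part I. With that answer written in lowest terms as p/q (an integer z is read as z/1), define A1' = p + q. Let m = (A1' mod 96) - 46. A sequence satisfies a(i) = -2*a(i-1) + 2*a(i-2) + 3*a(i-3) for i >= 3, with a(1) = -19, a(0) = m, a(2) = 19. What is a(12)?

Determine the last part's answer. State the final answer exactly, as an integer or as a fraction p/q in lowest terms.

Part I: cross terms: (-30*-40 - 35*-18)=1830, (35*-11 - 8*-40)=-65, (8*32 - -5*-11)=201, (-5*-18 - -30*32)=1050; twice the area = |3016| = 3016; area = 1508; answer 1508
Part II: A1 = 1508; threaded value p + q = 1509; m = 23; a(3) = -2*(19) + 2*(-19) + 3*(23) = -7; iterating: a(3)=-7, a(4)=-5, a(5)=53, a(6)=-137, a(7)=365, a(8)=-845, a(9)=2009, a(10)=-4613, a(11)=10709, a(12)=-24617; answer -24617

-24617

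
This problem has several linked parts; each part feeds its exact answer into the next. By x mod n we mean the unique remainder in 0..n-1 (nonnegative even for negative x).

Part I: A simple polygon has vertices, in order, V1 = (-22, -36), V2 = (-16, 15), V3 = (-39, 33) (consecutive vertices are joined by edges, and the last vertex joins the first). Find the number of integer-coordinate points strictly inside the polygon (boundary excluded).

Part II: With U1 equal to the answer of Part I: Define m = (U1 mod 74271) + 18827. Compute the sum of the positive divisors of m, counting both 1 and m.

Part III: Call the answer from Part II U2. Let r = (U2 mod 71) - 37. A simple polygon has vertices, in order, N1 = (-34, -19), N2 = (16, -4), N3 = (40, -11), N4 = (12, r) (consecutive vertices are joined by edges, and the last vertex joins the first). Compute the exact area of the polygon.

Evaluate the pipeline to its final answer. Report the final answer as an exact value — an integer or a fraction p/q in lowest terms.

Part I: cross terms: (-22*15 - -16*-36)=-906, (-16*33 - -39*15)=57, (-39*-36 - -22*33)=2130; twice the area = |1281| = 1281; area = 1281/2; boundary points = 3 + 1 + 1 = 5; strictly interior points = area - boundary/2 + 1 = 639; answer 639
Part II: U1 = 639; m = 19466; 19466 = 2 * 9733; sigma = (1 + 2) * (1 + 9733) = 3 * 9734 = 29202; answer 29202
Part III: U2 = 29202; r = -16; cross terms: (-34*-4 - 16*-19)=440, (16*-11 - 40*-4)=-16, (40*-16 - 12*-11)=-508, (12*-19 - -34*-16)=-772; twice the area = |-856| = 856; area = 428; answer 428

428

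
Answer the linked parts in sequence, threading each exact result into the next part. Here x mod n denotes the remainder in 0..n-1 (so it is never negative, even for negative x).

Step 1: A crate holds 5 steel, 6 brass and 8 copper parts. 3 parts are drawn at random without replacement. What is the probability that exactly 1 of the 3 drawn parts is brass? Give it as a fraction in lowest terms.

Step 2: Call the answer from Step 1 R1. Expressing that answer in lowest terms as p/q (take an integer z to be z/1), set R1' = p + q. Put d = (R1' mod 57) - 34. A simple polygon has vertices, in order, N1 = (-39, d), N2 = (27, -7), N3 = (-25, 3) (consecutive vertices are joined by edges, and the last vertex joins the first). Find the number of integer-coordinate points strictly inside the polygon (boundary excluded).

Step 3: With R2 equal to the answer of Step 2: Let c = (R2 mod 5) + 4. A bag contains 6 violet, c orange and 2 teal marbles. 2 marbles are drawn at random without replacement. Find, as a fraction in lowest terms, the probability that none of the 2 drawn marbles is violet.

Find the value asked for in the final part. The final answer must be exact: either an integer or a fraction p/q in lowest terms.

Step 1: total draws C(19,3) = 969; favorable C(6,1)*C(13,2) = 468; P = 156/323; answer 156/323
Step 2: R1 = 156/323; threaded value p + q = 479; d = -11; cross terms: (-39*-7 - 27*-11)=570, (27*3 - -25*-7)=-94, (-25*-11 - -39*3)=392; twice the area = |868| = 868; area = 434; boundary points = 2 + 2 + 14 = 18; strictly interior points = area - boundary/2 + 1 = 426; answer 426
Step 3: R2 = 426; c = 5; total draws C(13,2) = 78; favorable C(7,2) = 21; P = 7/26; answer 7/26

7/26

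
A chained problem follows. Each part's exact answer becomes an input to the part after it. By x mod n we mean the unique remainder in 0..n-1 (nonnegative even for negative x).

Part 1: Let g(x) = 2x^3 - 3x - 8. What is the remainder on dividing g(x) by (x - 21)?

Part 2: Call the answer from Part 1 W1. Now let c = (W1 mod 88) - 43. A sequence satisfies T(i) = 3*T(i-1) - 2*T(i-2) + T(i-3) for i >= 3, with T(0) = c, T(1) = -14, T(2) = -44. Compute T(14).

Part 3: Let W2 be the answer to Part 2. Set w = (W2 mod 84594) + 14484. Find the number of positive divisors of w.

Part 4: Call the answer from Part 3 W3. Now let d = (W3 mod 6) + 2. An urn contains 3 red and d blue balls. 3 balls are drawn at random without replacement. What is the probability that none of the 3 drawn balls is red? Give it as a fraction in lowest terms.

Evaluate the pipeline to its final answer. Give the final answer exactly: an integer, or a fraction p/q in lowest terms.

4/35

Part 1: remainder = value at the root: 2*(21)^3 - 3*(21)^1 - 8 = (18522) + (-63) + (-8) = 18451; answer 18451
Part 2: W1 = 18451; c = 16; T(3) = 3*(-44) - 2*(-14) + 1*(16) = -88; iterating: T(3)=-88, T(4)=-190, T(5)=-438, T(6)=-1022, T(7)=-2380, T(8)=-5534, T(9)=-12864, T(10)=-29904, T(11)=-69518, T(12)=-161610, T(13)=-375698, T(14)=-873392; answer -873392
Part 3: W2 = -873392; w = 71626; 71626 = 2 * 59 * 607; number of divisors = (1+1) * (1+1) * (1+1) = 8; answer 8
Part 4: W3 = 8; d = 4; total draws C(7,3) = 35; favorable C(4,3) = 4; P = 4/35; answer 4/35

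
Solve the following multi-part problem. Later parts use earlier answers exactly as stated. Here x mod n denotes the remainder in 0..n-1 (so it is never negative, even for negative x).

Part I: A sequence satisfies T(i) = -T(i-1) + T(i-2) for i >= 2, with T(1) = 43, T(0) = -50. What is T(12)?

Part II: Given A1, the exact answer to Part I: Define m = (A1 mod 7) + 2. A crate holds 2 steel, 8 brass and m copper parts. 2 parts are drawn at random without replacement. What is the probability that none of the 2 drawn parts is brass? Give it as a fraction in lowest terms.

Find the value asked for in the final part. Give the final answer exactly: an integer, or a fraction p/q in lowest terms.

9/34

Part I: T(2) = -1*(43) + 1*(-50) = -93; iterating: T(2)=-93, T(3)=136, T(4)=-229, T(5)=365, T(6)=-594, T(7)=959, T(8)=-1553, T(9)=2512, T(10)=-4065, T(11)=6577, T(12)=-10642; answer -10642
Part II: A1 = -10642; m = 7; total draws C(17,2) = 136; favorable C(9,2) = 36; P = 9/34; answer 9/34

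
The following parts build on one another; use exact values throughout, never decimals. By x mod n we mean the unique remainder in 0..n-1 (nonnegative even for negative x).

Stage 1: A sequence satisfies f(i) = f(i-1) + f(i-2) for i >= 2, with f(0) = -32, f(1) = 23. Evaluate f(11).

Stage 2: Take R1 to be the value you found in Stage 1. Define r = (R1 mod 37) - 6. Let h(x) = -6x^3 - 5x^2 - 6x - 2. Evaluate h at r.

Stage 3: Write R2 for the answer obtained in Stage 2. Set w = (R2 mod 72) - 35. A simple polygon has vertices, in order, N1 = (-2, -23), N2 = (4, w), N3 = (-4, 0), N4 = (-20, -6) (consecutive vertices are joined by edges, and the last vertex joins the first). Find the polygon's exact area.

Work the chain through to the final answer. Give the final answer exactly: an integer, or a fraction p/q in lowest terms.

Stage 1: f(2) = 1*(23) + 1*(-32) = -9; iterating: f(2)=-9, f(3)=14, f(4)=5, f(5)=19, f(6)=24, f(7)=43, f(8)=67, f(9)=110, f(10)=177, f(11)=287; answer 287
Stage 2: R1 = 287; r = 22; -6*(22)^3 - 5*(22)^2 - 6*(22)^1 - 2 = (-63888) + (-2420) + (-132) + (-2) = -66442; answer -66442
Stage 3: R2 = -66442; w = -21; cross terms: (-2*-21 - 4*-23)=134, (4*0 - -4*-21)=-84, (-4*-6 - -20*0)=24, (-20*-23 - -2*-6)=448; twice the area = |522| = 522; area = 261; answer 261

261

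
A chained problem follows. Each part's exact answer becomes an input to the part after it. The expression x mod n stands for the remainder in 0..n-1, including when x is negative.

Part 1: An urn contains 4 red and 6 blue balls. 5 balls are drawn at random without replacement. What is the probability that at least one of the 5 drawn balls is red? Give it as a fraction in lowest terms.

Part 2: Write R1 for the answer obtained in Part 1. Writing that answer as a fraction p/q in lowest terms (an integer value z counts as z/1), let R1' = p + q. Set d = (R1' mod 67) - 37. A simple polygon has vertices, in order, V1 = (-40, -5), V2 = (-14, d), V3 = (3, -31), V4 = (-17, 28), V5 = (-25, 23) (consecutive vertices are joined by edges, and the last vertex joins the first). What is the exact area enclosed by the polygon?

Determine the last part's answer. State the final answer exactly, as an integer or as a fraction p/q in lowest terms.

1089

Part 1: total draws C(10,5) = 252; complement C(6,5) = 6; favorable 252 - 6 = 246; P = 41/42; answer 41/42
Part 2: R1 = 41/42; threaded value p + q = 83; d = -21; cross terms: (-40*-21 - -14*-5)=770, (-14*-31 - 3*-21)=497, (3*28 - -17*-31)=-443, (-17*23 - -25*28)=309, (-25*-5 - -40*23)=1045; twice the area = |2178| = 2178; area = 1089; answer 1089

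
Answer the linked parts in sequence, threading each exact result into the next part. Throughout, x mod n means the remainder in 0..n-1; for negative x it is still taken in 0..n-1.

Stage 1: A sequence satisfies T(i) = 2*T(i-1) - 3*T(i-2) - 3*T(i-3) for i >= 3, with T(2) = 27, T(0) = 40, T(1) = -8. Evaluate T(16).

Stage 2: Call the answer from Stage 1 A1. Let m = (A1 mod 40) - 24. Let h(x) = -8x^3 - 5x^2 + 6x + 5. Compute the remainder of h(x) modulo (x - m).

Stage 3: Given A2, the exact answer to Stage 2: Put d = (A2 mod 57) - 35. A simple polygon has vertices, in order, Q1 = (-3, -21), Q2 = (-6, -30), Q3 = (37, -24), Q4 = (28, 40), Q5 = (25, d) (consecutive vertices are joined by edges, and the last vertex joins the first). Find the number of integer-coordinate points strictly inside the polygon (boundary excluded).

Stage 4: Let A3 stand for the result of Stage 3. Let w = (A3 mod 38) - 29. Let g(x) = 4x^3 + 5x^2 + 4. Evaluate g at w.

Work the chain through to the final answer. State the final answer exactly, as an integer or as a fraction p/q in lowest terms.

Stage 1: T(3) = 2*(27) - 3*(-8) - 3*(40) = -42; iterating: T(3)=-42, T(4)=-141, T(5)=-237, T(6)=75, T(7)=1284, T(8)=3054, T(9)=2031, T(10)=-8952, T(11)=-33159, T(12)=-45555, T(13)=35223, T(14)=306588, T(15)=644172, T(16)=262911; answer 262911
Stage 2: A1 = 262911; m = 7; remainder = value at the root: -8*(7)^3 - 5*(7)^2 + 6*(7)^1 + 5 = (-2744) + (-245) + (42) + (5) = -2942; answer -2942
Stage 3: A2 = -2942; d = -13; cross terms: (-3*-30 - -6*-21)=-36, (-6*-24 - 37*-30)=1254, (37*40 - 28*-24)=2152, (28*-13 - 25*40)=-1364, (25*-21 - -3*-13)=-564; twice the area = |1442| = 1442; area = 721; boundary points = 3 + 1 + 1 + 1 + 4 = 10; strictly interior points = area - boundary/2 + 1 = 717; answer 717
Stage 4: A3 = 717; w = 4; 4*(4)^3 + 5*(4)^2 + 4 = (256) + (80) + (4) = 340; answer 340

340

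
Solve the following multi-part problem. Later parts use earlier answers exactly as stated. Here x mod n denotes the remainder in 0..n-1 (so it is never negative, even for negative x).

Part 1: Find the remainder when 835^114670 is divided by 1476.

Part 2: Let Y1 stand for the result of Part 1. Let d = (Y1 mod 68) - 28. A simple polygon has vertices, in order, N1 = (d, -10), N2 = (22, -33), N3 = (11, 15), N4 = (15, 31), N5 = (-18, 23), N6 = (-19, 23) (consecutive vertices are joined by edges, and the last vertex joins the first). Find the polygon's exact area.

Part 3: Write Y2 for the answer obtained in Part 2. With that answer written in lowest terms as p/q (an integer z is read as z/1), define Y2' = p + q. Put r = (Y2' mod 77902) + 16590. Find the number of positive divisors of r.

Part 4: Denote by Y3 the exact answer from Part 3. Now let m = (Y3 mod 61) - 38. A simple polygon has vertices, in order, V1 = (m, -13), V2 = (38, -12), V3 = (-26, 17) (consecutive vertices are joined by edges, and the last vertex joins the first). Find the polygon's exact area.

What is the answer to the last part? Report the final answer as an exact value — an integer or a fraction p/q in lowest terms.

1018

Part 1: squarings mod 1476: 835^1=835, 835^2=553, 835^4=277, 835^8=1453, 835^16=529, 835^32=877, 835^64=133, 835^128=1453, 835^256=529, 835^512=877, 835^1024=133, 835^2048=1453, 835^4096=529, 835^8192=877, 835^16384=133, 835^32768=1453, 835^65536=529; 835^114670 = 835^2 * 835^4 * 835^8 * 835^32 * 835^64 * 835^128 * 835^256 * 835^512 * 835^1024 * 835^2048 * 835^4096 * 835^8192 * 835^32768 * 835^65536 = 1321 (mod 1476); answer 1321
Part 2: Y1 = 1321; d = 1; cross terms: (1*-33 - 22*-10)=187, (22*15 - 11*-33)=693, (11*31 - 15*15)=116, (15*23 - -18*31)=903, (-18*23 - -19*23)=23, (-19*-10 - 1*23)=167; twice the area = |2089| = 2089; area = 2089/2; answer 2089/2
Part 3: Y2 = 2089/2; threaded value p + q = 2091; r = 18681; 18681 = 3 * 13 * 479; number of divisors = (1+1) * (1+1) * (1+1) = 8; answer 8
Part 4: Y3 = 8; m = -30; cross terms: (-30*-12 - 38*-13)=854, (38*17 - -26*-12)=334, (-26*-13 - -30*17)=848; twice the area = |2036| = 2036; area = 1018; answer 1018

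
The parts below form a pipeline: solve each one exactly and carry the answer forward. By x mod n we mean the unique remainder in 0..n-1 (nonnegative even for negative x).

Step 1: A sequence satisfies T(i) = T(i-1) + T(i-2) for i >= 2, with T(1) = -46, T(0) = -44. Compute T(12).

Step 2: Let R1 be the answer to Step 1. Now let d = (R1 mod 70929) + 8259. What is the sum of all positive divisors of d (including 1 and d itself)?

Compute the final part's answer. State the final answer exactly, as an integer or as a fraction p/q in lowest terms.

128730

Step 1: T(2) = 1*(-46) + 1*(-44) = -90; iterating: T(2)=-90, T(3)=-136, T(4)=-226, T(5)=-362, T(6)=-588, T(7)=-950, T(8)=-1538, T(9)=-2488, T(10)=-4026, T(11)=-6514, T(12)=-10540; answer -10540
Step 2: R1 = -10540; d = 68648; 68648 = 2^3 * 8581; sigma = (1 + 2 + 4 + 8) * (1 + 8581) = 15 * 8582 = 128730; answer 128730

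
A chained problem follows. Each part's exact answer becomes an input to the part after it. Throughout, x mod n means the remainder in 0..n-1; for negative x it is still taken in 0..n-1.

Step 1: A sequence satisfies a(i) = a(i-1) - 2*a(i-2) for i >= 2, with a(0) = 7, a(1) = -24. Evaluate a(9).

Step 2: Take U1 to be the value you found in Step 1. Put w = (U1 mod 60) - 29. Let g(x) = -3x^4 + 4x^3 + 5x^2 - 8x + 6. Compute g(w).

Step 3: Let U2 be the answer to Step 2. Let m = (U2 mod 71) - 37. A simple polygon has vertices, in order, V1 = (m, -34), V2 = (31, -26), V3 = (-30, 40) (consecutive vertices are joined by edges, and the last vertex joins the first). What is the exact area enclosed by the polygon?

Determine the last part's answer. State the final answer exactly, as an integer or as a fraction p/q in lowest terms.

Step 1: a(2) = 1*(-24) - 2*(7) = -38; iterating: a(2)=-38, a(3)=10, a(4)=86, a(5)=66, a(6)=-106, a(7)=-238, a(8)=-26, a(9)=450; answer 450
Step 2: U1 = 450; w = 1; -3*(1)^4 + 4*(1)^3 + 5*(1)^2 - 8*(1)^1 + 6 = (-3) + (4) + (5) + (-8) + (6) = 4; answer 4
Step 3: U2 = 4; m = -33; cross terms: (-33*-26 - 31*-34)=1912, (31*40 - -30*-26)=460, (-30*-34 - -33*40)=2340; twice the area = |4712| = 4712; area = 2356; answer 2356

2356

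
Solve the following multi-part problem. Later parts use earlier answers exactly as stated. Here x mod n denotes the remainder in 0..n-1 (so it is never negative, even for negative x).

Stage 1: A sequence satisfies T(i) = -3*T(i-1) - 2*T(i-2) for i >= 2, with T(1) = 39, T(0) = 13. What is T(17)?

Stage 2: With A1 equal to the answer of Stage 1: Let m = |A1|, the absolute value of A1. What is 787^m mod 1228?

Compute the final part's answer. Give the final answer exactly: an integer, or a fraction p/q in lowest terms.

595

Stage 1: T(2) = -3*(39) - 2*(13) = -143; iterating: T(2)=-143, T(3)=351, T(4)=-767, T(5)=1599, T(6)=-3263, T(7)=6591, T(8)=-13247, T(9)=26559, T(10)=-53183, T(11)=106431, T(12)=-212927, T(13)=425919, T(14)=-851903, T(15)=1703871, T(16)=-3407807, T(17)=6815679; answer 6815679
Stage 2: A1 = 6815679; m = 6815679; squarings mod 1228: 787^1=787, 787^2=457, 787^4=89, 787^8=553, 787^16=37, 787^32=141, 787^64=233, 787^128=257, 787^256=965, 787^512=401, 787^1024=1161, 787^2048=805, 787^4096=869, 787^8192=1169, 787^16384=1025, 787^32768=685, 787^65536=129, 787^131072=677, 787^262144=285, 787^524288=177, 787^1048576=629, 787^2097152=225, 787^4194304=277; 787^6815679 = 787^1 * 787^2 * 787^4 * 787^8 * 787^16 * 787^32 * 787^128 * 787^256 * 787^512 * 787^1024 * 787^2048 * 787^4096 * 787^8192 * 787^16384 * 787^32768 * 787^65536 * 787^131072 * 787^262144 * 787^2097152 * 787^4194304 = 595 (mod 1228); answer 595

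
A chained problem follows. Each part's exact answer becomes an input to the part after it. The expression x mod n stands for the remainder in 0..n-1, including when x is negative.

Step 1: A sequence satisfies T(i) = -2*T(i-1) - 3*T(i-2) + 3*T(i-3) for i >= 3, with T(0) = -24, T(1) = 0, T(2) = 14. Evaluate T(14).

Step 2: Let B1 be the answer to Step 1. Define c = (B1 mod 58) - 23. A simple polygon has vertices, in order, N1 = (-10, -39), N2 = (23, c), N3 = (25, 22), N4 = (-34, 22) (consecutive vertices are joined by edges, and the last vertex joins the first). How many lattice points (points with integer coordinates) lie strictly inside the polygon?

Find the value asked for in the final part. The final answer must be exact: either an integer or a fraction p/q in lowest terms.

2001

Step 1: T(3) = -2*(14) - 3*(0) + 3*(-24) = -100; iterating: T(3)=-100, T(4)=158, T(5)=26, T(6)=-826, T(7)=2048, T(8)=-1540, T(9)=-5542, T(10)=21848, T(11)=-31690, T(12)=-18790, T(13)=198194, T(14)=-435088; answer -435088
Step 2: B1 = -435088; c = 5; cross terms: (-10*5 - 23*-39)=847, (23*22 - 25*5)=381, (25*22 - -34*22)=1298, (-34*-39 - -10*22)=1546; twice the area = |4072| = 4072; area = 2036; boundary points = 11 + 1 + 59 + 1 = 72; strictly interior points = area - boundary/2 + 1 = 2001; answer 2001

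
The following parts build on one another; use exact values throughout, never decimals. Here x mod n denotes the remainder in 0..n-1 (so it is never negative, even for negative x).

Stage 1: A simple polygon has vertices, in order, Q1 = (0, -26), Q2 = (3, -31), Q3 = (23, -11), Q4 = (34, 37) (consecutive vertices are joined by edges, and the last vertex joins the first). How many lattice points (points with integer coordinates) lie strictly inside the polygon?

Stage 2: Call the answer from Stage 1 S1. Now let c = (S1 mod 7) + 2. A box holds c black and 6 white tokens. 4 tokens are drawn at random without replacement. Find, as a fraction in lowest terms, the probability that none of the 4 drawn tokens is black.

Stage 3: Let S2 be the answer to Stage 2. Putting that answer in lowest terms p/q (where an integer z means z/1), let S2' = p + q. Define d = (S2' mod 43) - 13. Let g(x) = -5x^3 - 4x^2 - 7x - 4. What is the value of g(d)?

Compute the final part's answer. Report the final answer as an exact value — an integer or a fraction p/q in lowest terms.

-416

Stage 1: cross terms: (0*-31 - 3*-26)=78, (3*-11 - 23*-31)=680, (23*37 - 34*-11)=1225, (34*-26 - 0*37)=-884; twice the area = |1099| = 1099; area = 1099/2; boundary points = 1 + 20 + 1 + 1 = 23; strictly interior points = area - boundary/2 + 1 = 539; answer 539
Stage 2: S1 = 539; c = 2; total draws C(8,4) = 70; favorable C(6,4) = 15; P = 3/14; answer 3/14
Stage 3: S2 = 3/14; threaded value p + q = 17; d = 4; -5*(4)^3 - 4*(4)^2 - 7*(4)^1 - 4 = (-320) + (-64) + (-28) + (-4) = -416; answer -416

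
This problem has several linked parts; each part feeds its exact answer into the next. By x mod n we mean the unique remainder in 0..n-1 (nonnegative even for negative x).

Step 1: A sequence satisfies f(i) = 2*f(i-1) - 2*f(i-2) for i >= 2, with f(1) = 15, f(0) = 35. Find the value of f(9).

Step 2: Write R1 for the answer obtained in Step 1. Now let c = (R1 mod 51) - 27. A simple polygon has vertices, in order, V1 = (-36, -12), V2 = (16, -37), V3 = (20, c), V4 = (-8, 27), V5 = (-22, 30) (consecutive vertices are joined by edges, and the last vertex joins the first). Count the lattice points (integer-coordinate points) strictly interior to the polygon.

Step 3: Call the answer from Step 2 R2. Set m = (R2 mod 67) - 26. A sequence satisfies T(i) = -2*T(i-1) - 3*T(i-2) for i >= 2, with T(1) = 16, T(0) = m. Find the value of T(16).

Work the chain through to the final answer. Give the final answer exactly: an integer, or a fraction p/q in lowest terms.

Step 1: f(2) = 2*(15) - 2*(35) = -40; iterating: f(2)=-40, f(3)=-110, f(4)=-140, f(5)=-60, f(6)=160, f(7)=440, f(8)=560, f(9)=240; answer 240
Step 2: R1 = 240; c = 9; cross terms: (-36*-37 - 16*-12)=1524, (16*9 - 20*-37)=884, (20*27 - -8*9)=612, (-8*30 - -22*27)=354, (-22*-12 - -36*30)=1344; twice the area = |4718| = 4718; area = 2359; boundary points = 1 + 2 + 2 + 1 + 14 = 20; strictly interior points = area - boundary/2 + 1 = 2350; answer 2350
Step 3: R2 = 2350; m = -21; T(2) = -2*(16) - 3*(-21) = 31; iterating: T(2)=31, T(3)=-110, T(4)=127, T(5)=76, T(6)=-533, T(7)=838, T(8)=-77, T(9)=-2360, T(10)=4951, T(11)=-2822, T(12)=-9209, T(13)=26884, T(14)=-26141, T(15)=-28370, T(16)=135163; answer 135163

135163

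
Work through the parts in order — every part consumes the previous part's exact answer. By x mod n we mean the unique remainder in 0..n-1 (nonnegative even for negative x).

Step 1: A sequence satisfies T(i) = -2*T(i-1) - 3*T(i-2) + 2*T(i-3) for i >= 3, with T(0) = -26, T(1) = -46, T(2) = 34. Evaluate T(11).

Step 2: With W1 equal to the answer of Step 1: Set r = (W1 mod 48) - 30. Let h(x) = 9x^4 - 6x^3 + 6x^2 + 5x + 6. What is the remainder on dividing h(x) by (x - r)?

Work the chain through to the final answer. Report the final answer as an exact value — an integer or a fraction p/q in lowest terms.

2042

Step 1: T(3) = -2*(34) - 3*(-46) + 2*(-26) = 18; iterating: T(3)=18, T(4)=-230, T(5)=474, T(6)=-222, T(7)=-1438, T(8)=4490, T(9)=-5110, T(10)=-6126, T(11)=36562; answer 36562
Step 2: W1 = 36562; r = 4; remainder = value at the root: 9*(4)^4 - 6*(4)^3 + 6*(4)^2 + 5*(4)^1 + 6 = (2304) + (-384) + (96) + (20) + (6) = 2042; answer 2042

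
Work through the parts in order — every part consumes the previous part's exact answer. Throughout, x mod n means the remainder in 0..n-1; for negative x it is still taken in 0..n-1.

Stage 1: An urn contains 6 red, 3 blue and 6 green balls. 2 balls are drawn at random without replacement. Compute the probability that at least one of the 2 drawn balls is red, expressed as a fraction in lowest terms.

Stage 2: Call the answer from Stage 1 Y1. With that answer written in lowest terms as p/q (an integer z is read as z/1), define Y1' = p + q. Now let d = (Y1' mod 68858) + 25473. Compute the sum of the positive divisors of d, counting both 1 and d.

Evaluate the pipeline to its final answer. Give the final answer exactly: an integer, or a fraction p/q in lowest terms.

28196

Stage 1: total draws C(15,2) = 105; complement C(9,2) = 36; favorable 105 - 36 = 69; P = 23/35; answer 23/35
Stage 2: Y1 = 23/35; threaded value p + q = 58; d = 25531; 25531 = 11^2 * 211; sigma = (1 + 11 + 121) * (1 + 211) = 133 * 212 = 28196; answer 28196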